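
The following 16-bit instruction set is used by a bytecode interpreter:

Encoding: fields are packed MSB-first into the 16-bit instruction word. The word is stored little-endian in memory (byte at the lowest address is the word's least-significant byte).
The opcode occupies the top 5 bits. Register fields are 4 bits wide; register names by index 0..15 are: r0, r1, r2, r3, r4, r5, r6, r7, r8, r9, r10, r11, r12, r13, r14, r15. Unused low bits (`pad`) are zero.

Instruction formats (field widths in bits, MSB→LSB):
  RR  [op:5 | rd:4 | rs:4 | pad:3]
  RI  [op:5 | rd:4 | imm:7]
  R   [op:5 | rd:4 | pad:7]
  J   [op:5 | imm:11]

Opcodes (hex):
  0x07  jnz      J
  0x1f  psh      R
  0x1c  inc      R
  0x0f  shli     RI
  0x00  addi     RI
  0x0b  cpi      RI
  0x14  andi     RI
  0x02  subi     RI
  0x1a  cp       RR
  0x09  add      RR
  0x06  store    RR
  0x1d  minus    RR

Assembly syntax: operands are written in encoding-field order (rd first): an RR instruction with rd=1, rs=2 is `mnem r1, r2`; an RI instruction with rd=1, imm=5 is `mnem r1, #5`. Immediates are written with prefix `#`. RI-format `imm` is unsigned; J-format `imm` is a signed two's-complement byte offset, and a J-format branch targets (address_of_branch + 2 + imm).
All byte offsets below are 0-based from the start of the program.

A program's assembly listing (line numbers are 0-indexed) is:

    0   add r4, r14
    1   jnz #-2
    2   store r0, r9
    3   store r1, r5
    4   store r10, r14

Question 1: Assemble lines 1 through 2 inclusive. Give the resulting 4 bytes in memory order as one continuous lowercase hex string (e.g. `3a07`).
L1: jnz op=0x7:5|imm=-2:11 ⇒ 0x3ffe ⇒ little fe 3f
L2: store op=0x6:5|rd=0:4|rs=9:4|pad=0:3 ⇒ 0x3048 ⇒ little 48 30

fe3f4830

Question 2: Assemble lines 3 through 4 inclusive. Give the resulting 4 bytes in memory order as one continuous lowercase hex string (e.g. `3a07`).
3. store fields op=0x6:5|rd=1:4|rs=5:4|pad=0:3 → word 30a8h → a8 30
4. store fields op=0x6:5|rd=10:4|rs=14:4|pad=0:3 → word 3570h → 70 35

a8307035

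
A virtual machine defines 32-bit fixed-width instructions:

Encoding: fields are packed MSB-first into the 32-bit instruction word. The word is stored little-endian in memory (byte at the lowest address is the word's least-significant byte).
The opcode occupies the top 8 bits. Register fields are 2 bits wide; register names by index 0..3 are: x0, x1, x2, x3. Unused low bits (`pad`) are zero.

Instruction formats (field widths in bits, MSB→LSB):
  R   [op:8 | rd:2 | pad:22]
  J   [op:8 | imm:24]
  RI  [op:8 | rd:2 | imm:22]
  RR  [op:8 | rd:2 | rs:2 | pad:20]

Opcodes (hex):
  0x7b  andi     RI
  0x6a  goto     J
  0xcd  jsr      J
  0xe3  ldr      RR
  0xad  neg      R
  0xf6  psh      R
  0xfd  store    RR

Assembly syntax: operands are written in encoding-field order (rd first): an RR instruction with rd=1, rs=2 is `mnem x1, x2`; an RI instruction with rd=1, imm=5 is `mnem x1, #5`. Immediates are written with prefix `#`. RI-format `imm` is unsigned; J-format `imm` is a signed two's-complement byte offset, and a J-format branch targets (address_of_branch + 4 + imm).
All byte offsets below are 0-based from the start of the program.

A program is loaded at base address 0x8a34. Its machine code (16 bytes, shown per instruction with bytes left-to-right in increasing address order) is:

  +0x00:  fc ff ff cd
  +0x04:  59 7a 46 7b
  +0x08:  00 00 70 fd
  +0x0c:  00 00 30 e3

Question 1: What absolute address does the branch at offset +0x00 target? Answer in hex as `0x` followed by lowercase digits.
@+00  little-endian(fc ff ff cd) = 0xcdfffffc
  top 8b → 0xcd → jsr [J]
  imm: (w>>0)&0xffffff=0xfffffc (s24→-4) → #-4
  target = base 0x8a34 + off 0x00 + 4 + imm -4 = 0x8a34

0x8a34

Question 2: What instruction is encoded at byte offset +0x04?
+0x04: 59 7a 46 7b ⇒ word 0x7b467a59 (little)
  top 8b → 0x7b → andi [RI]
  [23:22] rd=1 = x1
  [21:0] imm=424537 = #424537

andi x1, #424537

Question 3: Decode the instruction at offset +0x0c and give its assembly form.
ldr x0, x3

off 0x0c: read 00 00 30 e3 as little → 0xe3300000
  op=0xe3300000>>24=0xe3 ⇒ ldr (RR)
  rd@[23:22]=0x0 ⇒ x0
  rs@[21:20]=0x3 ⇒ x3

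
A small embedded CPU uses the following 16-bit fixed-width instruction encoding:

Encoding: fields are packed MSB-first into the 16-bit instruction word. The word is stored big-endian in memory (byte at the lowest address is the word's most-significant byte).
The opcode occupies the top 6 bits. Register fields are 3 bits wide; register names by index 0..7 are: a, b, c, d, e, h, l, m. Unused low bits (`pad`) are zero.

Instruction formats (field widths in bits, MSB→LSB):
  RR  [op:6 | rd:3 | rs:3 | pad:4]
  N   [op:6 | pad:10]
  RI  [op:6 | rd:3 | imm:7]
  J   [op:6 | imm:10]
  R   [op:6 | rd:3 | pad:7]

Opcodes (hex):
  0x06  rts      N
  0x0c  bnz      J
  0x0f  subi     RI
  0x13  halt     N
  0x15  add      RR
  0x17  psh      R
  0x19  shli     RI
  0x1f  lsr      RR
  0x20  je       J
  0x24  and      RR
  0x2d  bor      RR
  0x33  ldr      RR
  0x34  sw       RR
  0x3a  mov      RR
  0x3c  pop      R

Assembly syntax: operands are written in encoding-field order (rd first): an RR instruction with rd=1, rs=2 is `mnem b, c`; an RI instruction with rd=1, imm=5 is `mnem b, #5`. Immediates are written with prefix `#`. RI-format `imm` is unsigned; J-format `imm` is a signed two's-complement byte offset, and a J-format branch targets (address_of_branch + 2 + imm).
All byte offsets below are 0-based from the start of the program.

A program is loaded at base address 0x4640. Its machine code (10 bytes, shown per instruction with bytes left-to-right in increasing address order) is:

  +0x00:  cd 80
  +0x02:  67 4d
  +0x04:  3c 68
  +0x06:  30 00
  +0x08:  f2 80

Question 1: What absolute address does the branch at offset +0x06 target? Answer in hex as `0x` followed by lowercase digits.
0x4648

@+06  big-endian(30 00) = 0x3000
  opcode bits[15:10]=0xc: bnz/J
  [9:0] imm=0 = #0
  target = base 0x4640 + off 0x06 + 2 + imm 0 = 0x4648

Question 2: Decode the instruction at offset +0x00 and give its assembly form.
[00] cd 80 → 0xcd80
  op=0xcd80>>10=0x33 ⇒ ldr (RR)
  rd@[9:7]=0x3 ⇒ d
  rs@[6:4]=0x0 ⇒ a

ldr d, a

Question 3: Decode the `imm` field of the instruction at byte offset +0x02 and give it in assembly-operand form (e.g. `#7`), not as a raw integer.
#77

[02] 67 4d → 0x674d
  top 6b → 0x19 → shli [RI]
  rd@[9:7]=0x6 ⇒ l
  imm@[6:0]=0x4d ⇒ #77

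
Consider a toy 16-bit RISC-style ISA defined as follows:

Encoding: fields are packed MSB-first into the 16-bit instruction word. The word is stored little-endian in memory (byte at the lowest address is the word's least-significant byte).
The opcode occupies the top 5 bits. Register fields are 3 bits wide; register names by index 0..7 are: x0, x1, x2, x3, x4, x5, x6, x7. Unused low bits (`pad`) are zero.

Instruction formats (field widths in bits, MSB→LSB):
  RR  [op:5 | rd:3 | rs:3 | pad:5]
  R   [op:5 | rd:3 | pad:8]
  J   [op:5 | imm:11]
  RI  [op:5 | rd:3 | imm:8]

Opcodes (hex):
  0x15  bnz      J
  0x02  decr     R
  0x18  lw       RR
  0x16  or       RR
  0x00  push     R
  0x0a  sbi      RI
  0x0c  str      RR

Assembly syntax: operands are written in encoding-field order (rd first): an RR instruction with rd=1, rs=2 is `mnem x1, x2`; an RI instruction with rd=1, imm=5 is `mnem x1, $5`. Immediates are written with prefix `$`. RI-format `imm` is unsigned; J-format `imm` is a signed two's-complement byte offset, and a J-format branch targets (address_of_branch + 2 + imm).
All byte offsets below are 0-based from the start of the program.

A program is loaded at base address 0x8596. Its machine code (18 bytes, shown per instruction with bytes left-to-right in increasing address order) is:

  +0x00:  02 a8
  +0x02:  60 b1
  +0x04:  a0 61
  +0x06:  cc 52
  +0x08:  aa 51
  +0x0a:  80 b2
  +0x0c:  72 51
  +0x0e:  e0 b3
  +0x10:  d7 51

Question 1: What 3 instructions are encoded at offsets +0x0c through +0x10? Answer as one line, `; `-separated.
off 0x0c: read 72 51 as little → 0x5172
  op=0x5172>>11=0xa ⇒ sbi (RI)
  rd@[10:8]=0x1 ⇒ x1
  imm@[7:0]=0x72 ⇒ $114
off 0x0e: read e0 b3 as little → 0xb3e0
  op=0xb3e0>>11=0x16 ⇒ or (RR)
  rd@[10:8]=0x3 ⇒ x3
  rs@[7:5]=0x7 ⇒ x7
off 0x10: read d7 51 as little → 0x51d7
  op=0x51d7>>11=0xa ⇒ sbi (RI)
  rd@[10:8]=0x1 ⇒ x1
  imm@[7:0]=0xd7 ⇒ $215

sbi x1, $114; or x3, x7; sbi x1, $215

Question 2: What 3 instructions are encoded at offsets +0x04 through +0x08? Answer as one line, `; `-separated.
str x1, x5; sbi x2, $204; sbi x1, $170

[04] a0 61 → 0x61a0
  opcode bits[15:11]=0xc: str/RR
  rd@[10:8]=0x1 ⇒ x1
  rs@[7:5]=0x5 ⇒ x5
[06] cc 52 → 0x52cc
  opcode bits[15:11]=0xa: sbi/RI
  rd@[10:8]=0x2 ⇒ x2
  imm@[7:0]=0xcc ⇒ $204
[08] aa 51 → 0x51aa
  opcode bits[15:11]=0xa: sbi/RI
  rd@[10:8]=0x1 ⇒ x1
  imm@[7:0]=0xaa ⇒ $170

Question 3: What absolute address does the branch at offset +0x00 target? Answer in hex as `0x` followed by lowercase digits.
0x859a

off 0x00: read 02 a8 as little → 0xa802
  opcode bits[15:11]=0x15: bnz/J
  imm@[10:0]=0x2 ⇒ $2
  target = base 0x8596 + off 0x00 + 2 + imm 2 = 0x859a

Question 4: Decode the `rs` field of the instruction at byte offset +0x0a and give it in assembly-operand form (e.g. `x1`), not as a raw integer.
x4

@+0a  little-endian(80 b2) = 0xb280
  top 5b → 0x16 → or [RR]
  rd@[10:8]=0x2 ⇒ x2
  rs@[7:5]=0x4 ⇒ x4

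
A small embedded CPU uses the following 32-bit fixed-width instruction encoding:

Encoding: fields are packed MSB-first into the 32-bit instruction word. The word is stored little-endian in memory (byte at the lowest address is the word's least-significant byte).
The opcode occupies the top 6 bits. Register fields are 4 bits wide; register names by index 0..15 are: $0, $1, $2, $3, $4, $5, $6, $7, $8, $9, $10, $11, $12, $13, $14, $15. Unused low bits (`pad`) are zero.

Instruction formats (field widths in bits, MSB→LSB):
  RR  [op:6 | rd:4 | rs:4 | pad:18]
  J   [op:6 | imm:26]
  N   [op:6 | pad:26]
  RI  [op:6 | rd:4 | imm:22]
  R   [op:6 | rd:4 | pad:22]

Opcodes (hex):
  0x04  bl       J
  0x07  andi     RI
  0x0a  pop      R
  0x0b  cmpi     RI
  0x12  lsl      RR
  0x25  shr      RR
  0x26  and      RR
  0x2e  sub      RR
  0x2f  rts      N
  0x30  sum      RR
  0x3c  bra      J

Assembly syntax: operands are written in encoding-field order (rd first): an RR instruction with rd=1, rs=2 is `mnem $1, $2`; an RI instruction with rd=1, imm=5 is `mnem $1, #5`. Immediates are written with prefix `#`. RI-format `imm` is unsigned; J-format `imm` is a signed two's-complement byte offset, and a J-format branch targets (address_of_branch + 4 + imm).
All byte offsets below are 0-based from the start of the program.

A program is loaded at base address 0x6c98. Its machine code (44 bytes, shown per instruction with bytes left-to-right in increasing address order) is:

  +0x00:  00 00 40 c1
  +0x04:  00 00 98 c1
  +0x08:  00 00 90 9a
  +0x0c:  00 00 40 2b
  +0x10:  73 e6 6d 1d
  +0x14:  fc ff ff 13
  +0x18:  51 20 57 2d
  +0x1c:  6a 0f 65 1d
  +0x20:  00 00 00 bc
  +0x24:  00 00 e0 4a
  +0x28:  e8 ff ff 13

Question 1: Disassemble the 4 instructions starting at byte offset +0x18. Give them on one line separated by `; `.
[18] 51 20 57 2d → 0x2d572051
  opcode bits[31:26]=0xb: cmpi/RI
  rd: (w>>22)&0xf=0x5 → $5
  imm: (w>>0)&0x3fffff=0x172051 → #1515601
[1c] 6a 0f 65 1d → 0x1d650f6a
  opcode bits[31:26]=0x7: andi/RI
  rd: (w>>22)&0xf=0x5 → $5
  imm: (w>>0)&0x3fffff=0x250f6a → #2428778
[20] 00 00 00 bc → 0xbc000000
  opcode bits[31:26]=0x2f: rts/N
[24] 00 00 e0 4a → 0x4ae00000
  opcode bits[31:26]=0x12: lsl/RR
  rd: (w>>22)&0xf=0xb → $11
  rs: (w>>18)&0xf=0x8 → $8

cmpi $5, #1515601; andi $5, #2428778; rts; lsl $11, $8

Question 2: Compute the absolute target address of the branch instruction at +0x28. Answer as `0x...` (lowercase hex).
0x6cac

[28] e8 ff ff 13 → 0x13ffffe8
  op=0x13ffffe8>>26=0x4 ⇒ bl (J)
  imm: (w>>0)&0x3ffffff=0x3ffffe8 (s26→-24) → #-24
  target = base 0x6c98 + off 0x28 + 4 + imm -24 = 0x6cac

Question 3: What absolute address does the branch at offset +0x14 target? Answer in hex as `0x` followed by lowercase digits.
@+14  little-endian(fc ff ff 13) = 0x13fffffc
  op=0x13fffffc>>26=0x4 ⇒ bl (J)
  imm@[25:0]=0x3fffffc (s26→-4) ⇒ #-4
  target = base 0x6c98 + off 0x14 + 4 + imm -4 = 0x6cac

0x6cac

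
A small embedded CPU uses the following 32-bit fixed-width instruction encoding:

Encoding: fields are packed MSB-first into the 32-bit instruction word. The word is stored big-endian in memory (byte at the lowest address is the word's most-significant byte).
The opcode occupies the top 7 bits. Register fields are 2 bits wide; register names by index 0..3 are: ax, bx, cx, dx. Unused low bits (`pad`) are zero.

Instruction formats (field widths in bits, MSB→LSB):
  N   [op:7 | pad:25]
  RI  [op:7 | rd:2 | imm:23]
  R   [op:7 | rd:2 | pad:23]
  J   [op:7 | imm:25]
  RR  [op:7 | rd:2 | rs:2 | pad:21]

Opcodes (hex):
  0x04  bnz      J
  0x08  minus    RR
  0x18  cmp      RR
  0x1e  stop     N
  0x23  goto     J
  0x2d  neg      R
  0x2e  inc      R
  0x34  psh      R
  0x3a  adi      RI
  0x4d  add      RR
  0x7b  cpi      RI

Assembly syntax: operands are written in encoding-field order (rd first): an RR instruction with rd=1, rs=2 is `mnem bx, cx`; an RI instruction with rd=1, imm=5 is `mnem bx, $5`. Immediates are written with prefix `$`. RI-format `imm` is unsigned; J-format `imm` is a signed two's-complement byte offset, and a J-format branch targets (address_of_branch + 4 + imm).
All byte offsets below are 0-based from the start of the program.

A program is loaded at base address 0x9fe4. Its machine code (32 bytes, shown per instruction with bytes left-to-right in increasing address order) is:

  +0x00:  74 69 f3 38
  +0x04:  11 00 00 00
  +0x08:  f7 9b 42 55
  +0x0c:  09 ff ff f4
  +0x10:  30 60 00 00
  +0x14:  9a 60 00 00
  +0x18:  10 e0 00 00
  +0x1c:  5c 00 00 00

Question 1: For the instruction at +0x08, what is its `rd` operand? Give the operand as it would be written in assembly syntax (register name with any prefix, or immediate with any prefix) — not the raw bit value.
dx

off 0x08: read f7 9b 42 55 as big → 0xf79b4255
  opcode bits[31:25]=0x7b: cpi/RI
  rd@[24:23]=0x3 ⇒ dx
  imm@[22:0]=0x1b4255 ⇒ $1786453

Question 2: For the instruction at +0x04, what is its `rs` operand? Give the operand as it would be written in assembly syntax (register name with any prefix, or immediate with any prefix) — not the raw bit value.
ax

@+04  big-endian(11 00 00 00) = 0x11000000
  top 7b → 0x8 → minus [RR]
  rd: (w>>23)&0x3=0x2 → cx
  rs: (w>>21)&0x3=0x0 → ax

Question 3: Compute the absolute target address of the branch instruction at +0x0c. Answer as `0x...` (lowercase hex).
0x9fe8

[0c] 09 ff ff f4 → 0x09fffff4
  top 7b → 0x4 → bnz [J]
  [24:0] imm=33554420 (s25→-12) = $-12
  target = base 0x9fe4 + off 0x0c + 4 + imm -12 = 0x9fe8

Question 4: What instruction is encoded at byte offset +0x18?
@+18  big-endian(10 e0 00 00) = 0x10e00000
  top 7b → 0x8 → minus [RR]
  rd@[24:23]=0x1 ⇒ bx
  rs@[22:21]=0x3 ⇒ dx

minus bx, dx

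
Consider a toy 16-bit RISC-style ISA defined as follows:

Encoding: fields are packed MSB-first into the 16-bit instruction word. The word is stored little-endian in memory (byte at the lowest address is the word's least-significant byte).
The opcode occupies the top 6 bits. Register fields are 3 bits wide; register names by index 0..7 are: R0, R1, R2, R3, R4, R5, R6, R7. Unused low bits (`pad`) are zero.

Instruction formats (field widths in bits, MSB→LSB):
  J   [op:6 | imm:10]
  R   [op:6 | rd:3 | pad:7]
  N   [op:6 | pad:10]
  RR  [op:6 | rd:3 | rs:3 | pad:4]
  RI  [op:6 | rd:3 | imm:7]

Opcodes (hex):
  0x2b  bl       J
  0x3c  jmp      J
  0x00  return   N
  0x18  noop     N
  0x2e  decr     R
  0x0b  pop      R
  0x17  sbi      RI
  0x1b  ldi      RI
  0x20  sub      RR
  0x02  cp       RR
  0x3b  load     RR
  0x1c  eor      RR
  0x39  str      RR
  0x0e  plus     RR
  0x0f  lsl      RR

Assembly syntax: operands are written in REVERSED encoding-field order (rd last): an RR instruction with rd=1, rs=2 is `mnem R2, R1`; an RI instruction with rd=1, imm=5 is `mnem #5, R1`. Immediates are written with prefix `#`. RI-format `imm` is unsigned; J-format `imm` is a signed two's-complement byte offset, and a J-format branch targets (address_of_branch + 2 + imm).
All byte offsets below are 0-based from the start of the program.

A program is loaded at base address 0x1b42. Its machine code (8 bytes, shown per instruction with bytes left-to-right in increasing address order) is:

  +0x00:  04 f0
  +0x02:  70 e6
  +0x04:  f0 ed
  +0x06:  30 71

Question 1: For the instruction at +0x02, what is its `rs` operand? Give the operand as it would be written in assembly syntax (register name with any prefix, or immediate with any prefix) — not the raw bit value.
off 0x02: read 70 e6 as little → 0xe670
  opcode bits[15:10]=0x39: str/RR
  [9:7] rd=4 = R4
  [6:4] rs=7 = R7

R7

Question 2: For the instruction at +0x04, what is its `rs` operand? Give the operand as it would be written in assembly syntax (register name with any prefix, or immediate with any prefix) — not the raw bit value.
R7

off 0x04: read f0 ed as little → 0xedf0
  op=0xedf0>>10=0x3b ⇒ load (RR)
  [9:7] rd=3 = R3
  [6:4] rs=7 = R7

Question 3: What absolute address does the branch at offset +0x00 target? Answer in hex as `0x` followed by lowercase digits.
0x1b48

off 0x00: read 04 f0 as little → 0xf004
  top 6b → 0x3c → jmp [J]
  [9:0] imm=4 = #4
  target = base 0x1b42 + off 0x00 + 2 + imm 4 = 0x1b48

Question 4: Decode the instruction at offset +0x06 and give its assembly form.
off 0x06: read 30 71 as little → 0x7130
  top 6b → 0x1c → eor [RR]
  [9:7] rd=2 = R2
  [6:4] rs=3 = R3

eor R3, R2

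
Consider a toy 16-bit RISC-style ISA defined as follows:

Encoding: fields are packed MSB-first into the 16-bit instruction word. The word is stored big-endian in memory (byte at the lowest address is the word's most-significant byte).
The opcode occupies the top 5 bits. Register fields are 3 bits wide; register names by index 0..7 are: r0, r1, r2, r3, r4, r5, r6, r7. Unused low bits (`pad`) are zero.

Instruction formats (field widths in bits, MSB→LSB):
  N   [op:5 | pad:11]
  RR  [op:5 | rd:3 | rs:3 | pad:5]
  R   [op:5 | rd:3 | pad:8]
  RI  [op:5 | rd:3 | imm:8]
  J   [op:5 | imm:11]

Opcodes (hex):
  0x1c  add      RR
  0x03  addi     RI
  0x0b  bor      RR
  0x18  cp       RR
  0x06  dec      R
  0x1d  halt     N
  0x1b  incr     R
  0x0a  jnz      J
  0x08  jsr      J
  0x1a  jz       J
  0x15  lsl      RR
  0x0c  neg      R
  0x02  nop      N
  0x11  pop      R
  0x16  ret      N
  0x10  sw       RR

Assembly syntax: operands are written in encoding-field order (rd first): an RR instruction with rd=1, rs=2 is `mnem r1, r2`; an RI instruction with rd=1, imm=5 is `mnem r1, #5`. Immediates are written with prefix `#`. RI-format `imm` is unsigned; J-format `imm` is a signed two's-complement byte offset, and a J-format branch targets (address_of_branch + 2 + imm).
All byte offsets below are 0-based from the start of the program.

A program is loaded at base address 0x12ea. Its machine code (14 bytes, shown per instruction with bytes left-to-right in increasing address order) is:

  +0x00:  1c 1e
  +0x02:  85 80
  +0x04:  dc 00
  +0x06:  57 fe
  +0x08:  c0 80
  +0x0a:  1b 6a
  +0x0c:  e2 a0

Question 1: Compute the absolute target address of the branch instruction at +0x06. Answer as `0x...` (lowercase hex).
off 0x06: read 57 fe as big → 0x57fe
  opcode bits[15:11]=0xa: jnz/J
  [10:0] imm=2046 (s11→-2) = #-2
  target = base 0x12ea + off 0x06 + 2 + imm -2 = 0x12f0

0x12f0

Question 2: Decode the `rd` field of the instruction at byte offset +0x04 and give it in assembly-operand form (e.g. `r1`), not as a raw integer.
r4

+0x04: dc 00 ⇒ word 0xdc00 (big)
  op=0xdc00>>11=0x1b ⇒ incr (R)
  rd@[10:8]=0x4 ⇒ r4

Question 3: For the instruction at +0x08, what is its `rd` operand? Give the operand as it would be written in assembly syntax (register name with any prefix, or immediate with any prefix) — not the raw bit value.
@+08  big-endian(c0 80) = 0xc080
  top 5b → 0x18 → cp [RR]
  [10:8] rd=0 = r0
  [7:5] rs=4 = r4

r0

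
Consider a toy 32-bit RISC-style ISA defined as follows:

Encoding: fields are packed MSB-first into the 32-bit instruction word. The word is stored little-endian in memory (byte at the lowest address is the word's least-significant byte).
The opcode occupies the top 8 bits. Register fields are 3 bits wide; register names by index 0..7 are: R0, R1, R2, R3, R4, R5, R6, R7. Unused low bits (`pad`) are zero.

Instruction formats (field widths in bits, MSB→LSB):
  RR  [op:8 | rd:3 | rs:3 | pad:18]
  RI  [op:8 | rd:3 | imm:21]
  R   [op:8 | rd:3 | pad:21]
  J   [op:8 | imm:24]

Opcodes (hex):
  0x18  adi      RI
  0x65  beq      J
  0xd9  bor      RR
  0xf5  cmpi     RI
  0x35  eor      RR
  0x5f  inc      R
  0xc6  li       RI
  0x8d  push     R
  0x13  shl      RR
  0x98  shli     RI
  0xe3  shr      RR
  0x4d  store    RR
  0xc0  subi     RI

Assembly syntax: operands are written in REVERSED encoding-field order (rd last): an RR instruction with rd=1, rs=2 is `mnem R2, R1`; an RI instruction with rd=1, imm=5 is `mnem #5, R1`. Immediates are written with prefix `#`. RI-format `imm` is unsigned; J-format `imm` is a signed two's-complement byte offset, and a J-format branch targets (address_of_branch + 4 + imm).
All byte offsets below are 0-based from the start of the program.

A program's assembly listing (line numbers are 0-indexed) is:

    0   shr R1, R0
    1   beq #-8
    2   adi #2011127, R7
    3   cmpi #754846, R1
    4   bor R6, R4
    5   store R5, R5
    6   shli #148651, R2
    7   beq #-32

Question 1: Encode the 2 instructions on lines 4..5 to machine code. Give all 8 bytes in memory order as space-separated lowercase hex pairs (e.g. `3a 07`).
line 4 (bor): pack op=0xd9:8|rd=4:3|rs=6:3|pad=0:18 = 0xd9980000; little→ 00 00 98 d9
line 5 (store): pack op=0x4d:8|rd=5:3|rs=5:3|pad=0:18 = 0x4db40000; little→ 00 00 b4 4d

00 00 98 d9 00 00 b4 4d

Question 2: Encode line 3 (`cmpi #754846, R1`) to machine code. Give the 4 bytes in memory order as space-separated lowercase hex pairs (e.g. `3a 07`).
L3: cmpi op=0xf5:8|rd=1:3|imm=754846:21 ⇒ 0xf52b849e ⇒ little 9e 84 2b f5

9e 84 2b f5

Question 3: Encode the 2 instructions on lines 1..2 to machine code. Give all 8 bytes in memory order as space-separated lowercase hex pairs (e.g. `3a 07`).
line 1 (beq): pack op=0x65:8|imm=-8:24 = 0x65fffff8; little→ f8 ff ff 65
line 2 (adi): pack op=0x18:8|rd=7:3|imm=2011127:21 = 0x18feaff7; little→ f7 af fe 18

f8 ff ff 65 f7 af fe 18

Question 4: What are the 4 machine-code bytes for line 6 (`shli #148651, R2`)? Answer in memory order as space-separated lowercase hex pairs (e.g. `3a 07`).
ab 44 42 98

L6: shli op=0x98:8|rd=2:3|imm=148651:21 ⇒ 0x984244ab ⇒ little ab 44 42 98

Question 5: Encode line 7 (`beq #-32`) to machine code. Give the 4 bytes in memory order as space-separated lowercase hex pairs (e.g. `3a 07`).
L7: beq op=0x65:8|imm=-32:24 ⇒ 0x65ffffe0 ⇒ little e0 ff ff 65

e0 ff ff 65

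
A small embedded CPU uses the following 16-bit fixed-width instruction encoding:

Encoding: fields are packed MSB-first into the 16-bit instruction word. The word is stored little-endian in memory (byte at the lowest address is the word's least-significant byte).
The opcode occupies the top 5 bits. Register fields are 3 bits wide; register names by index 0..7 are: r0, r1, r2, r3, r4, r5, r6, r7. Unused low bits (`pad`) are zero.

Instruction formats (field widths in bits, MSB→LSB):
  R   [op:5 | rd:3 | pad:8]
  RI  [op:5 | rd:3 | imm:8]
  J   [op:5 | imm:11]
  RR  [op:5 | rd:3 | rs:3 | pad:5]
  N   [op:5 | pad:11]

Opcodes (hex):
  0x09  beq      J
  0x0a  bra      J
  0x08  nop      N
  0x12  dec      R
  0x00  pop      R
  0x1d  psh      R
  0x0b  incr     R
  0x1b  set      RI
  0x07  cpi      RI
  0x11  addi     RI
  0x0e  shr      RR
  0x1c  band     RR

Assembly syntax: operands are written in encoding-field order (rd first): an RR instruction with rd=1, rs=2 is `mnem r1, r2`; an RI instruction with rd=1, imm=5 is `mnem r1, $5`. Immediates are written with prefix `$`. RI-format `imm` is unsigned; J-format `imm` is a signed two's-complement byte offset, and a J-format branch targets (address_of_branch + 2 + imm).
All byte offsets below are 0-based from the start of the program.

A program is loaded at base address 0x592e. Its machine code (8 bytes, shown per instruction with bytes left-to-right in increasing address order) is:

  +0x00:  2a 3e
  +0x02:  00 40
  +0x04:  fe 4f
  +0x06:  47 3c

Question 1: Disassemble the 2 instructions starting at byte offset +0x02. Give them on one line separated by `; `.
+0x02: 00 40 ⇒ word 0x4000 (little)
  opcode bits[15:11]=0x8: nop/N
+0x04: fe 4f ⇒ word 0x4ffe (little)
  opcode bits[15:11]=0x9: beq/J
  imm: (w>>0)&0x7ff=0x7fe (s11→-2) → $-2

nop; beq $-2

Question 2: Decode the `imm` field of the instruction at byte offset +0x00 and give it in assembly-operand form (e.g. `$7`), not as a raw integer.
@+00  little-endian(2a 3e) = 0x3e2a
  op=0x3e2a>>11=0x7 ⇒ cpi (RI)
  [10:8] rd=6 = r6
  [7:0] imm=42 = $42

$42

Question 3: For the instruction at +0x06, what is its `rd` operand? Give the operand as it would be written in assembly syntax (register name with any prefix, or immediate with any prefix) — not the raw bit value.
+0x06: 47 3c ⇒ word 0x3c47 (little)
  opcode bits[15:11]=0x7: cpi/RI
  rd: (w>>8)&0x7=0x4 → r4
  imm: (w>>0)&0xff=0x47 → $71

r4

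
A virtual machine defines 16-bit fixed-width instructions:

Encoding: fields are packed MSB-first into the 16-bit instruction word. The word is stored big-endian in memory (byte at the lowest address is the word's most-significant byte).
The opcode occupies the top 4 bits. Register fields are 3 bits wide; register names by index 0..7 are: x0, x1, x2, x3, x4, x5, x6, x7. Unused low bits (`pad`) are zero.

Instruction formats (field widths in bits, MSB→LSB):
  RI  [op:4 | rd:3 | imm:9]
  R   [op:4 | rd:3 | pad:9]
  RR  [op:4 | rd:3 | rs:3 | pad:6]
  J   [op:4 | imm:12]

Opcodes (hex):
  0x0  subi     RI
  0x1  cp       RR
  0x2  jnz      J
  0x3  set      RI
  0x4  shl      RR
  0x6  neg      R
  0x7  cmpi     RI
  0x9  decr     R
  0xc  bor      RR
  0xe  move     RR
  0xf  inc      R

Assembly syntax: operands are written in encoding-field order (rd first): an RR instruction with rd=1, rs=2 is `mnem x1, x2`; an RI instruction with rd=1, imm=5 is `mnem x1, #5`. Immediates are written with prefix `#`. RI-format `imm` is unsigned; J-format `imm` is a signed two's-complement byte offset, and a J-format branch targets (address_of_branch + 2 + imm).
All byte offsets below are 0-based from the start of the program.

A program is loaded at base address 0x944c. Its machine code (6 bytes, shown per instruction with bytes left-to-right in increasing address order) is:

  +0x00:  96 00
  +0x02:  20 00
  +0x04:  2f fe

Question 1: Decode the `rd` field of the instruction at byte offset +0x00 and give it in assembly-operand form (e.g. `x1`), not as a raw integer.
x3

+0x00: 96 00 ⇒ word 0x9600 (big)
  top 4b → 0x9 → decr [R]
  [11:9] rd=3 = x3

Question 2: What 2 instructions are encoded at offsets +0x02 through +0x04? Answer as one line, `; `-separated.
@+02  big-endian(20 00) = 0x2000
  opcode bits[15:12]=0x2: jnz/J
  [11:0] imm=0 = #0
@+04  big-endian(2f fe) = 0x2ffe
  opcode bits[15:12]=0x2: jnz/J
  [11:0] imm=4094 (s12→-2) = #-2

jnz #0; jnz #-2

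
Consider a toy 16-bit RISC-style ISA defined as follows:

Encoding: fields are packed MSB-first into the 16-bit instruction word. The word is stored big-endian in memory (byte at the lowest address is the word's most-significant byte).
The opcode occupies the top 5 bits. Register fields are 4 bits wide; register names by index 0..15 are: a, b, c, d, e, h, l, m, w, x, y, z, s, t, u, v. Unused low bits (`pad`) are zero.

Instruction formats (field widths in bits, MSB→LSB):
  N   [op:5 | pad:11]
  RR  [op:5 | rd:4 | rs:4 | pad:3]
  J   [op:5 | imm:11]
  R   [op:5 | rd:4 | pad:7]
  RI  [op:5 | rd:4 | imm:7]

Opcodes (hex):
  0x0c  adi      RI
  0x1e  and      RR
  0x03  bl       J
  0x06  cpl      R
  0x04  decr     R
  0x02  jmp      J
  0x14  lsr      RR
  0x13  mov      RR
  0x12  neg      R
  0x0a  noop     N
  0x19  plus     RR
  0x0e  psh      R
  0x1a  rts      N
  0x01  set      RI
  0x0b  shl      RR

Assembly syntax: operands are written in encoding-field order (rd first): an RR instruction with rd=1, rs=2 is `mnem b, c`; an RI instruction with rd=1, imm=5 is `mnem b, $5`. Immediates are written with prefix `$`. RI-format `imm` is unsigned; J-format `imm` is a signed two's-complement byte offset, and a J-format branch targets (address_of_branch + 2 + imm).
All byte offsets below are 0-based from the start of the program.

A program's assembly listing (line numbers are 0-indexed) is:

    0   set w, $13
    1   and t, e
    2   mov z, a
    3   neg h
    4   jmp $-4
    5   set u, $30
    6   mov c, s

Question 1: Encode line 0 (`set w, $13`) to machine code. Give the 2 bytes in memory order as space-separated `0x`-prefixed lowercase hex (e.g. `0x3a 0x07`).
0x0c 0x0d

0. set fields op=0x1:5|rd=8:4|imm=13:7 → word 0c0dh → 0c 0d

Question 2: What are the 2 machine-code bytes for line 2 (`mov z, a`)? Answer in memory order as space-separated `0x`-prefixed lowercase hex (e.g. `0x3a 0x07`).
0x9d 0x80

line 2 (mov): pack op=0x13:5|rd=11:4|rs=0:4|pad=0:3 = 0x9d80; big→ 9d 80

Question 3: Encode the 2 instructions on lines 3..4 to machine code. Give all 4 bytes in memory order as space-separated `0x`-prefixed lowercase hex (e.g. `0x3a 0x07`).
0x92 0x80 0x17 0xfc

L3: neg op=0x12:5|rd=5:4|pad=0:7 ⇒ 0x9280 ⇒ big 92 80
L4: jmp op=0x2:5|imm=-4:11 ⇒ 0x17fc ⇒ big 17 fc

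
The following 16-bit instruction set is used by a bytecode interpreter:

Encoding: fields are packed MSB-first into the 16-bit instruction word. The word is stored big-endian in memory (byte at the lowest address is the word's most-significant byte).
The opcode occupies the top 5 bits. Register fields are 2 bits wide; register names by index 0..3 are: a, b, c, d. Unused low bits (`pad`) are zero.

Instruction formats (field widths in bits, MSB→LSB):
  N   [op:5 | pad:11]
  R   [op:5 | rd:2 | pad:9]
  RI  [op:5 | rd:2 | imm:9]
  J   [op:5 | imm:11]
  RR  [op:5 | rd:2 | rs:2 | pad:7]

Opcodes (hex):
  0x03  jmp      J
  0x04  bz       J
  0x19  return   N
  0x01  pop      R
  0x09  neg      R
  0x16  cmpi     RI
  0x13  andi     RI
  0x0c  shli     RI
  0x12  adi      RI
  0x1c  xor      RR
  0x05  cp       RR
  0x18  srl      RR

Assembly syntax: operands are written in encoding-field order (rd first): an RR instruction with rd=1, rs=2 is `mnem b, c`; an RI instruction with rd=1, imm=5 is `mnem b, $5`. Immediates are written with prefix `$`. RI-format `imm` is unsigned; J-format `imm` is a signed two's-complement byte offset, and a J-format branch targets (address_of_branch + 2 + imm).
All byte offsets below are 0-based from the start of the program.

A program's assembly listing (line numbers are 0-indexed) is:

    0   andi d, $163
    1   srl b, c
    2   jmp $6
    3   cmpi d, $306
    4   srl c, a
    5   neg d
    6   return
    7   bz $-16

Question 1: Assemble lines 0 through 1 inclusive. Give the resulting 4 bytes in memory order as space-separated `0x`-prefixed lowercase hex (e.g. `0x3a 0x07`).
0. andi fields op=0x13:5|rd=3:2|imm=163:9 → word 9ea3h → 9e a3
1. srl fields op=0x18:5|rd=1:2|rs=2:2|pad=0:7 → word c300h → c3 00

0x9e 0xa3 0xc3 0x00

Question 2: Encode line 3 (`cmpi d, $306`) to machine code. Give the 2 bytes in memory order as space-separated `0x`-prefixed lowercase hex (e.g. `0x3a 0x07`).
line 3 (cmpi): pack op=0x16:5|rd=3:2|imm=306:9 = 0xb732; big→ b7 32

0xb7 0x32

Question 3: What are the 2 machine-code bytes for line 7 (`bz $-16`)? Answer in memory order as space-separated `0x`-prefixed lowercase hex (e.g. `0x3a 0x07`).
0x27 0xf0

line 7 (bz): pack op=0x4:5|imm=-16:11 = 0x27f0; big→ 27 f0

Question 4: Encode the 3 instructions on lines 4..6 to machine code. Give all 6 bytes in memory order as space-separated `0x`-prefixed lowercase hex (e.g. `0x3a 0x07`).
line 4 (srl): pack op=0x18:5|rd=2:2|rs=0:2|pad=0:7 = 0xc400; big→ c4 00
line 5 (neg): pack op=0x9:5|rd=3:2|pad=0:9 = 0x4e00; big→ 4e 00
line 6 (return): pack op=0x19:5|pad=0:11 = 0xc800; big→ c8 00

0xc4 0x00 0x4e 0x00 0xc8 0x00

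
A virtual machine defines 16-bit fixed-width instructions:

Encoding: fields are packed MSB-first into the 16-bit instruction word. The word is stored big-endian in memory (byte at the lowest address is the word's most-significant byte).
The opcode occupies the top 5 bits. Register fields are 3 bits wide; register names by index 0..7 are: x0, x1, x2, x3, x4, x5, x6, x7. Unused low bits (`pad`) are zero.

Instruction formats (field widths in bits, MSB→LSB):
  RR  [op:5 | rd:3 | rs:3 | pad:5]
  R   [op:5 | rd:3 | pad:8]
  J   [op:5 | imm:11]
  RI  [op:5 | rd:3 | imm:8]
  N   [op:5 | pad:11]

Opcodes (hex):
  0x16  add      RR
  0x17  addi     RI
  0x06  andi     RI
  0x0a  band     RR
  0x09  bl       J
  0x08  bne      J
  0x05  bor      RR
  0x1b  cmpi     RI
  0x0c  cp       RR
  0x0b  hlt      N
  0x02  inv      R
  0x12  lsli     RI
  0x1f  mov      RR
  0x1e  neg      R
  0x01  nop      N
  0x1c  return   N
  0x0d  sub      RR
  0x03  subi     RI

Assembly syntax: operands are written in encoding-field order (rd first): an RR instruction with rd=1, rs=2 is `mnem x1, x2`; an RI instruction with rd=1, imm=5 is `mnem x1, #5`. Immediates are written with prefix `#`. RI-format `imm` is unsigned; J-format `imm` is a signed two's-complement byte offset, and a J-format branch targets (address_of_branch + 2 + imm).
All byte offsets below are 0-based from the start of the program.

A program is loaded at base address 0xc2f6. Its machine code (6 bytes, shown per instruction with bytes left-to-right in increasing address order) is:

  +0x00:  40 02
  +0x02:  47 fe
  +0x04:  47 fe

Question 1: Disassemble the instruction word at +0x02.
@+02  big-endian(47 fe) = 0x47fe
  op=0x47fe>>11=0x8 ⇒ bne (J)
  imm: (w>>0)&0x7ff=0x7fe (s11→-2) → #-2

bne #-2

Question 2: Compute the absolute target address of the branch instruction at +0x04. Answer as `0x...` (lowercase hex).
0xc2fa

+0x04: 47 fe ⇒ word 0x47fe (big)
  top 5b → 0x8 → bne [J]
  imm: (w>>0)&0x7ff=0x7fe (s11→-2) → #-2
  target = base 0xc2f6 + off 0x04 + 2 + imm -2 = 0xc2fa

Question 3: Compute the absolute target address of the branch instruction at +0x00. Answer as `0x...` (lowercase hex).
@+00  big-endian(40 02) = 0x4002
  top 5b → 0x8 → bne [J]
  imm: (w>>0)&0x7ff=0x2 → #2
  target = base 0xc2f6 + off 0x00 + 2 + imm 2 = 0xc2fa

0xc2fa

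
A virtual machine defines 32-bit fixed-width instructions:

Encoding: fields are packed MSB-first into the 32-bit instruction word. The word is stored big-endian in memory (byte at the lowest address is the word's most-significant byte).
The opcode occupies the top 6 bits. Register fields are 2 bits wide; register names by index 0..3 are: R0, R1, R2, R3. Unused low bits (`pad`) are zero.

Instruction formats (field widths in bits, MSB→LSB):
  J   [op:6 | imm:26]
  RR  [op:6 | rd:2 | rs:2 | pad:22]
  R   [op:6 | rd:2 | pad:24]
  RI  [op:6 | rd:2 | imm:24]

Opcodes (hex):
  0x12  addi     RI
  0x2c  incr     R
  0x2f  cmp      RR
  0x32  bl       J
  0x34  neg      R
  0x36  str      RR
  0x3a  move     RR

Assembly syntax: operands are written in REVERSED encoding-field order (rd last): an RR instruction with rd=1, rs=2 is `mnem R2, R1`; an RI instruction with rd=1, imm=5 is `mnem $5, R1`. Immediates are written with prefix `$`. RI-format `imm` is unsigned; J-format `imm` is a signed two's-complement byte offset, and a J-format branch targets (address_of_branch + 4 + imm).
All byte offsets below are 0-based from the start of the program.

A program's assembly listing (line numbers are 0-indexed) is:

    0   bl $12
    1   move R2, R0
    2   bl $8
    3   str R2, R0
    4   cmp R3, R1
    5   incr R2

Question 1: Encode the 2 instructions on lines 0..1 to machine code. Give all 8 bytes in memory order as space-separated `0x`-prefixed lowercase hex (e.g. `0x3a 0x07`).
0xc8 0x00 0x00 0x0c 0xe8 0x80 0x00 0x00

0. bl fields op=0x32:6|imm=12:26 → word c800000ch → c8 00 00 0c
1. move fields op=0x3a:6|rd=0:2|rs=2:2|pad=0:22 → word e8800000h → e8 80 00 00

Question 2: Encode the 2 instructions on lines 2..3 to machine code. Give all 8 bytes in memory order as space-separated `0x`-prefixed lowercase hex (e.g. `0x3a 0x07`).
2. bl fields op=0x32:6|imm=8:26 → word c8000008h → c8 00 00 08
3. str fields op=0x36:6|rd=0:2|rs=2:2|pad=0:22 → word d8800000h → d8 80 00 00

0xc8 0x00 0x00 0x08 0xd8 0x80 0x00 0x00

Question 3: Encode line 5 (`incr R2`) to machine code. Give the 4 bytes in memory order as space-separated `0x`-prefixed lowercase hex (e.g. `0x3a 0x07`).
0xb2 0x00 0x00 0x00

5. incr fields op=0x2c:6|rd=2:2|pad=0:24 → word b2000000h → b2 00 00 00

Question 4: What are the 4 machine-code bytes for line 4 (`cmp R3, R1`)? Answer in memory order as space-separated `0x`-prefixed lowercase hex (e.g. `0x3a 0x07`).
0xbd 0xc0 0x00 0x00

L4: cmp op=0x2f:6|rd=1:2|rs=3:2|pad=0:22 ⇒ 0xbdc00000 ⇒ big bd c0 00 00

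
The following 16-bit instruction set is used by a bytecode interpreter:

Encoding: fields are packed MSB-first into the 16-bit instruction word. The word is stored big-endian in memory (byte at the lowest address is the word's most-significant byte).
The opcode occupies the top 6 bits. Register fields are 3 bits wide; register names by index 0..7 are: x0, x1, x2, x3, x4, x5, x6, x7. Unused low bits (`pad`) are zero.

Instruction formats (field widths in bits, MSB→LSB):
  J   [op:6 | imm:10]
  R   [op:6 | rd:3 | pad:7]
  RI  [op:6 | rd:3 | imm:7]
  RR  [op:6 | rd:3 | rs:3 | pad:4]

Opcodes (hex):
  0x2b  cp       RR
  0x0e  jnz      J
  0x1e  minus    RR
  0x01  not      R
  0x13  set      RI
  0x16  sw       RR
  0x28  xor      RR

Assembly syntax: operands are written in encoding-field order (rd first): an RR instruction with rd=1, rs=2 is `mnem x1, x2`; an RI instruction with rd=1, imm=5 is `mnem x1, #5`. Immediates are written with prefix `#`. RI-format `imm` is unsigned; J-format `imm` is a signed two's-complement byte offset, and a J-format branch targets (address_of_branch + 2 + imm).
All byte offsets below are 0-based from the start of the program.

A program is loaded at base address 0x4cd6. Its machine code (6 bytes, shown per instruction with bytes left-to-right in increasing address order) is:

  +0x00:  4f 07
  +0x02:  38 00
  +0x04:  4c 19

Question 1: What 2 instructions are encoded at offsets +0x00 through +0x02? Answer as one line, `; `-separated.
set x6, #7; jnz #0

[00] 4f 07 → 0x4f07
  op=0x4f07>>10=0x13 ⇒ set (RI)
  rd@[9:7]=0x6 ⇒ x6
  imm@[6:0]=0x7 ⇒ #7
[02] 38 00 → 0x3800
  op=0x3800>>10=0xe ⇒ jnz (J)
  imm@[9:0]=0x0 ⇒ #0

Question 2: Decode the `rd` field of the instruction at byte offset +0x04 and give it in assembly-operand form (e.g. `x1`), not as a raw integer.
x0

[04] 4c 19 → 0x4c19
  op=0x4c19>>10=0x13 ⇒ set (RI)
  rd@[9:7]=0x0 ⇒ x0
  imm@[6:0]=0x19 ⇒ #25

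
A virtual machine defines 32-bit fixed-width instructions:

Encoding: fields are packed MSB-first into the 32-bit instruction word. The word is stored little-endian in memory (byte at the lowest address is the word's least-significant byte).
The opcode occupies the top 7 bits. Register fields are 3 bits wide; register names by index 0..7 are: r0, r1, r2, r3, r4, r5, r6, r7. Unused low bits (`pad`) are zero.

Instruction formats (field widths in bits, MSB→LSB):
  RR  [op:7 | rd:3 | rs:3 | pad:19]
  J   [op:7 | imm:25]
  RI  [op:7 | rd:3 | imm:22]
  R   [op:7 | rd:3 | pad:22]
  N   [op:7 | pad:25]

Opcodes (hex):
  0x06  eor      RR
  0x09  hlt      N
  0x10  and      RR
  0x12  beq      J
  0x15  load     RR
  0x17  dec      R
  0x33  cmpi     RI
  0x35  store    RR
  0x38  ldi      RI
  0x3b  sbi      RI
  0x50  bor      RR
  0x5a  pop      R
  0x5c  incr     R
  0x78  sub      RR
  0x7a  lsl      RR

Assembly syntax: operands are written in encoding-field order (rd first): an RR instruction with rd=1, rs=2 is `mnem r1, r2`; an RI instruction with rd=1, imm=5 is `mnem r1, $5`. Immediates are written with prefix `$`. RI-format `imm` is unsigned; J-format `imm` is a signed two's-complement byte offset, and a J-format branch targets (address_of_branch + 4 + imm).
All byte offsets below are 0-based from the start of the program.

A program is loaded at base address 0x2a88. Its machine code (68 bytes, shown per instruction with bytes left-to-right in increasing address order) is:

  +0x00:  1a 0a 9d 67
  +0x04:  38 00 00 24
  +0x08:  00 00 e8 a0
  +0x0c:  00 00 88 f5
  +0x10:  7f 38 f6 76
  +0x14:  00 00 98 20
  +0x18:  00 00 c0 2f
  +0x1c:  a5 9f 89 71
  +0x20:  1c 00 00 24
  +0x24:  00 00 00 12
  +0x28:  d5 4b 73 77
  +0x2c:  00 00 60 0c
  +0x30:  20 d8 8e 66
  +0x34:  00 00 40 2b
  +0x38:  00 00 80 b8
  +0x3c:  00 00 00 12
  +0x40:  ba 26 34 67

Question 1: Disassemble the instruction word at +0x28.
off 0x28: read d5 4b 73 77 as little → 0x77734bd5
  opcode bits[31:25]=0x3b: sbi/RI
  rd: (w>>22)&0x7=0x5 → r5
  imm: (w>>0)&0x3fffff=0x334bd5 → $3361749

sbi r5, $3361749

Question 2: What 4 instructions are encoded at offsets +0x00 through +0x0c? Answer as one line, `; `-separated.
cmpi r6, $1903130; beq $56; bor r3, r5; lsl r6, r1

off 0x00: read 1a 0a 9d 67 as little → 0x679d0a1a
  opcode bits[31:25]=0x33: cmpi/RI
  rd: (w>>22)&0x7=0x6 → r6
  imm: (w>>0)&0x3fffff=0x1d0a1a → $1903130
off 0x04: read 38 00 00 24 as little → 0x24000038
  opcode bits[31:25]=0x12: beq/J
  imm: (w>>0)&0x1ffffff=0x38 → $56
off 0x08: read 00 00 e8 a0 as little → 0xa0e80000
  opcode bits[31:25]=0x50: bor/RR
  rd: (w>>22)&0x7=0x3 → r3
  rs: (w>>19)&0x7=0x5 → r5
off 0x0c: read 00 00 88 f5 as little → 0xf5880000
  opcode bits[31:25]=0x7a: lsl/RR
  rd: (w>>22)&0x7=0x6 → r6
  rs: (w>>19)&0x7=0x1 → r1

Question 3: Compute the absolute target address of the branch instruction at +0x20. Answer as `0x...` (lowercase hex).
@+20  little-endian(1c 00 00 24) = 0x2400001c
  top 7b → 0x12 → beq [J]
  imm: (w>>0)&0x1ffffff=0x1c → $28
  target = base 0x2a88 + off 0x20 + 4 + imm 28 = 0x2ac8

0x2ac8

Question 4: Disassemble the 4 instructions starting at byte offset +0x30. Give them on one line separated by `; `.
@+30  little-endian(20 d8 8e 66) = 0x668ed820
  opcode bits[31:25]=0x33: cmpi/RI
  rd@[24:22]=0x2 ⇒ r2
  imm@[21:0]=0xed820 ⇒ $972832
@+34  little-endian(00 00 40 2b) = 0x2b400000
  opcode bits[31:25]=0x15: load/RR
  rd@[24:22]=0x5 ⇒ r5
  rs@[21:19]=0x0 ⇒ r0
@+38  little-endian(00 00 80 b8) = 0xb8800000
  opcode bits[31:25]=0x5c: incr/R
  rd@[24:22]=0x2 ⇒ r2
@+3c  little-endian(00 00 00 12) = 0x12000000
  opcode bits[31:25]=0x9: hlt/N

cmpi r2, $972832; load r5, r0; incr r2; hlt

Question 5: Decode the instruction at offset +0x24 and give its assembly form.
@+24  little-endian(00 00 00 12) = 0x12000000
  op=0x12000000>>25=0x9 ⇒ hlt (N)

hlt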